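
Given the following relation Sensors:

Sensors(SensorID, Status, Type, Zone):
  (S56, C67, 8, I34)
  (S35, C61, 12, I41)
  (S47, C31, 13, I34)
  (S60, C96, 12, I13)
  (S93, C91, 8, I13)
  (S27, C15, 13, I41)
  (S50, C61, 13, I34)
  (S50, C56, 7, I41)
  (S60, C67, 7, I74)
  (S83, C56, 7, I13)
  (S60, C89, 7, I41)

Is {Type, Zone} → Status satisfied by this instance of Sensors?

(Type=8, Zone=I34): 1 row → Status = C67 ✓
(Type=12, Zone=I41): 1 row → Status = C61 ✓
(Type=13, Zone=I34): 2 rows → Status takes values {C31, C61} — violation
(Type=12, Zone=I13): 1 row → Status = C96 ✓
(Type=8, Zone=I13): 1 row → Status = C91 ✓
(Type=13, Zone=I41): 1 row → Status = C15 ✓
(Type=7, Zone=I41): 2 rows → Status takes values {C56, C89} — violation
(Type=7, Zone=I74): 1 row → Status = C67 ✓
(Type=7, Zone=I13): 1 row → Status = C56 ✓
Two rows agree on {Type, Zone} but differ on Status, so {Type, Zone} → Status does not hold.

No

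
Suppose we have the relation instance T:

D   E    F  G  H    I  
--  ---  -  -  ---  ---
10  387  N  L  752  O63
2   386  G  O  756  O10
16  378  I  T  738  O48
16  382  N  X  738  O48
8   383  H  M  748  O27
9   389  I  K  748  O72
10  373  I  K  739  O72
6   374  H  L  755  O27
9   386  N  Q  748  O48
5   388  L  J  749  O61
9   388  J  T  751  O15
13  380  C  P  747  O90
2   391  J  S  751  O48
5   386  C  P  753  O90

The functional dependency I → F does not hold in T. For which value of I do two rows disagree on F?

O48

I=O63: 1 row → F = N ✓
I=O10: 1 row → F = G ✓
I=O48: 4 rows → F takes values {I, N, J} — violation
I=O27: 2 rows → F = H, H ✓
I=O72: 2 rows → F = I, I ✓
I=O61: 1 row → F = L ✓
I=O15: 1 row → F = J ✓
I=O90: 2 rows → F = C, C ✓
The only I value with inconsistent F is I=O48.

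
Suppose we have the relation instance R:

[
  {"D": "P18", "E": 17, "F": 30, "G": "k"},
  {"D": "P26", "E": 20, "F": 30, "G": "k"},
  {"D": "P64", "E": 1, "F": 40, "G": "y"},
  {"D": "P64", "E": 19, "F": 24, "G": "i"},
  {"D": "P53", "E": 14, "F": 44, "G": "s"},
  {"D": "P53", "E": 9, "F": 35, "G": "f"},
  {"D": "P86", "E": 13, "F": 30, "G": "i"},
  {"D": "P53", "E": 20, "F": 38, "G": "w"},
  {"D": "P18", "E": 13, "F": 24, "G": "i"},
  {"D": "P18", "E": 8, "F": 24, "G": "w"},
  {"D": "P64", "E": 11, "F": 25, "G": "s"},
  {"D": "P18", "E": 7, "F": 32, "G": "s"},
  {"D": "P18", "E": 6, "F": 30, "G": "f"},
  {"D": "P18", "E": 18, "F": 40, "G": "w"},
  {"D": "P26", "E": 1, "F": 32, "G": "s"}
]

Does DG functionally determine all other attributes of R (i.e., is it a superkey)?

Two distinct rows share (D=P18, G=w), so DG does not determine every attribute — not a superkey.

No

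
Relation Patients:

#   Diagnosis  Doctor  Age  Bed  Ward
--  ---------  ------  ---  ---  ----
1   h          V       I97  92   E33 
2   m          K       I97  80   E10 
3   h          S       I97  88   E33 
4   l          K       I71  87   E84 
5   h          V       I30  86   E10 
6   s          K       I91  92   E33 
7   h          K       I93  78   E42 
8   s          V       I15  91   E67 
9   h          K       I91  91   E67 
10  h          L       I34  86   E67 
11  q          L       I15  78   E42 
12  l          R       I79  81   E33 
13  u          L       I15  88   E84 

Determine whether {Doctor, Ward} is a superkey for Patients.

Yes

All 13 rows have distinct {Doctor, Ward} values, so {Doctor, Ward} → (all attributes) holds and {Doctor, Ward} is a superkey.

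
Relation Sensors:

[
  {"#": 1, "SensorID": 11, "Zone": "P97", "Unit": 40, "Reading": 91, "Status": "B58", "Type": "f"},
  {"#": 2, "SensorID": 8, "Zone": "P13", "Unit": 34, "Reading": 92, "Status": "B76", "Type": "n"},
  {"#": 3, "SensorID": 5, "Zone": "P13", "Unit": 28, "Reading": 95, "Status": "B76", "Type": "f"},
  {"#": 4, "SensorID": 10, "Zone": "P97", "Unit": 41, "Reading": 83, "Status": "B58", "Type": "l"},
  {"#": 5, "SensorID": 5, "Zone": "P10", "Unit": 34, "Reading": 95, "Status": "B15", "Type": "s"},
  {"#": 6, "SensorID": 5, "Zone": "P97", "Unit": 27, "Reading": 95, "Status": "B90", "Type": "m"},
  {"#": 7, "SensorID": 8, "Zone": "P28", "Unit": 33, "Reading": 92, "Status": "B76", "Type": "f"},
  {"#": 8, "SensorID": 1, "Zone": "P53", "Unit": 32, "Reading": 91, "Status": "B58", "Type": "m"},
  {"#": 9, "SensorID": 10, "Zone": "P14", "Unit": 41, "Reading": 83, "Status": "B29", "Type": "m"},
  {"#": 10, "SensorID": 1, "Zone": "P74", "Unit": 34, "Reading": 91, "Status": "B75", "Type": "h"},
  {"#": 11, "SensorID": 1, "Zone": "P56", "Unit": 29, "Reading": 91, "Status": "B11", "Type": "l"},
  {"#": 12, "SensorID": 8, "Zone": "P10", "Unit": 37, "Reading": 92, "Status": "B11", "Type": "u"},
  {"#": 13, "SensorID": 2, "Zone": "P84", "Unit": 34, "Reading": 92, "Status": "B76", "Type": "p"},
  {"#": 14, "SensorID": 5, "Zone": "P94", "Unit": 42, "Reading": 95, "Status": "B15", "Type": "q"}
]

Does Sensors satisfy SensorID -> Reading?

Yes

SensorID=11: row 1 → Reading = 91 ✓
SensorID=8: rows 2, 7, 12 → Reading = 92, 92, 92 ✓
SensorID=5: rows 3, 5, 6, 14 → Reading = 95, 95, 95, 95 ✓
SensorID=10: rows 4, 9 → Reading = 83, 83 ✓
SensorID=1: rows 8, 10, 11 → Reading = 91, 91, 91 ✓
SensorID=2: row 13 → Reading = 92 ✓
Every SensorID value is associated with a single Reading value, so SensorID -> Reading holds.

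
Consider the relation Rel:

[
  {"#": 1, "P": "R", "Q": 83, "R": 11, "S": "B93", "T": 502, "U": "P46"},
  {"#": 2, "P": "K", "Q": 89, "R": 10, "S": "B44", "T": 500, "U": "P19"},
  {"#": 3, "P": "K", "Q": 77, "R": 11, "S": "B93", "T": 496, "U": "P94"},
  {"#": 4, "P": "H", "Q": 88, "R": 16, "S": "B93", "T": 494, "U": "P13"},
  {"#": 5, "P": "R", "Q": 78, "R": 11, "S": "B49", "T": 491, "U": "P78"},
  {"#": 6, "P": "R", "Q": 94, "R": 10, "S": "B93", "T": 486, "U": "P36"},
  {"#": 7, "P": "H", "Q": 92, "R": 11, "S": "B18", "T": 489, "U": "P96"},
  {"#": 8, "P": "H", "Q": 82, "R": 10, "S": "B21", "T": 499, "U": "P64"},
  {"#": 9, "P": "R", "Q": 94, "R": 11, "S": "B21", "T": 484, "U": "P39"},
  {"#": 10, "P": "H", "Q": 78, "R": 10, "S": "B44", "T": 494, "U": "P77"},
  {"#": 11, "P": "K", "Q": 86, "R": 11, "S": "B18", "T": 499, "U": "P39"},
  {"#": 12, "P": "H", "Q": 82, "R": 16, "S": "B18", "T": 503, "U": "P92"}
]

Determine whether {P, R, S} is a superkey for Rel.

All 12 rows have distinct {P, R, S} values, so {P, R, S} → (all attributes) holds and {P, R, S} is a superkey.

Yes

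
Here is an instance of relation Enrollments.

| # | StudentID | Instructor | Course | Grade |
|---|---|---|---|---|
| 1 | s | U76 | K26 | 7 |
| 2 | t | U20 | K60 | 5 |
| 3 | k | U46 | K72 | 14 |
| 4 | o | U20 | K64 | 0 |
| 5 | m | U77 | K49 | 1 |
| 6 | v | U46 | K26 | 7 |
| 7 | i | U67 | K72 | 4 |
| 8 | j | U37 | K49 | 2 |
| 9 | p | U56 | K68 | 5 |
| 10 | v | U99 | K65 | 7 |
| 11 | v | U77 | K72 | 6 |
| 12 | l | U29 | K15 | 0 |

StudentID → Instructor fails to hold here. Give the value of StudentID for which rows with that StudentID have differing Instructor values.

StudentID=s: row 1 → Instructor = U76 ✓
StudentID=t: row 2 → Instructor = U20 ✓
StudentID=k: row 3 → Instructor = U46 ✓
StudentID=o: row 4 → Instructor = U20 ✓
StudentID=m: row 5 → Instructor = U77 ✓
StudentID=v: rows 6, 10, 11 → Instructor takes values {U46, U99, U77} — violation
StudentID=i: row 7 → Instructor = U67 ✓
StudentID=j: row 8 → Instructor = U37 ✓
StudentID=p: row 9 → Instructor = U56 ✓
StudentID=l: row 12 → Instructor = U29 ✓
The only StudentID value with inconsistent Instructor is StudentID=v.

v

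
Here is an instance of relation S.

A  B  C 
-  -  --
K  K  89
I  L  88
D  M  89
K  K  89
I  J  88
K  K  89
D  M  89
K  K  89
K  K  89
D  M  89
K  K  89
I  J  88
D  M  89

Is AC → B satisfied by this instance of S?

(A=K, C=89): 6 rows → B = K, K, K, K, K, K ✓
(A=I, C=88): 3 rows → B takes values {L, J} — violation
(A=D, C=89): 4 rows → B = M, M, M, M ✓
Two rows agree on AC but differ on B, so AC → B does not hold.

No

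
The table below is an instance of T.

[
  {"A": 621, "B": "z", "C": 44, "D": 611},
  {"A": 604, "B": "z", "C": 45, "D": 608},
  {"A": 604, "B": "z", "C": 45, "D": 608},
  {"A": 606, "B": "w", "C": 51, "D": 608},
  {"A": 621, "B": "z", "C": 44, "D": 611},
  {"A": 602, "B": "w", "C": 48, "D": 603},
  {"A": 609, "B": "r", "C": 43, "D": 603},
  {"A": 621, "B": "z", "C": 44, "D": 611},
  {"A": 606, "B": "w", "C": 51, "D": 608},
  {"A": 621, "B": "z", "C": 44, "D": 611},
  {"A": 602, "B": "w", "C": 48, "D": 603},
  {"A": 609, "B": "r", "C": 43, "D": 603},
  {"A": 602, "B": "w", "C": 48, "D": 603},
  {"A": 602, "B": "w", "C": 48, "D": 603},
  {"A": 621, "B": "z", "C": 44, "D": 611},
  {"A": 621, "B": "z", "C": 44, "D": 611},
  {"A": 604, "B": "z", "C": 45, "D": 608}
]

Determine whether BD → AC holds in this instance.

Yes

(B=z, D=611): 6 rows → {A,C} = (621, 44), (621, 44), (621, 44), (621, 44), (621, 44), (621, 44) ✓
(B=z, D=608): 3 rows → {A,C} = (604, 45), (604, 45), (604, 45) ✓
(B=w, D=608): 2 rows → {A,C} = (606, 51), (606, 51) ✓
(B=w, D=603): 4 rows → {A,C} = (602, 48), (602, 48), (602, 48), (602, 48) ✓
(B=r, D=603): 2 rows → {A,C} = (609, 43), (609, 43) ✓
Every BD value is associated with a single AC value, so BD → AC holds.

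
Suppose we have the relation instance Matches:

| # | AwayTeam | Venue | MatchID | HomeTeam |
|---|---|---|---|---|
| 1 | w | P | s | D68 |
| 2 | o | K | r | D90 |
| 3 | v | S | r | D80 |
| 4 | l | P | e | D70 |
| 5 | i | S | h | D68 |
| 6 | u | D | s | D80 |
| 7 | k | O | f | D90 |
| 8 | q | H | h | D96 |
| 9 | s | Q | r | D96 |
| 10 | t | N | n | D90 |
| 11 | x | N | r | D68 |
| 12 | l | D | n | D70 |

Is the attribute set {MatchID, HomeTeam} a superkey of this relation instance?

All 12 rows have distinct {MatchID, HomeTeam} values, so {MatchID, HomeTeam} → (all attributes) holds and {MatchID, HomeTeam} is a superkey.

Yes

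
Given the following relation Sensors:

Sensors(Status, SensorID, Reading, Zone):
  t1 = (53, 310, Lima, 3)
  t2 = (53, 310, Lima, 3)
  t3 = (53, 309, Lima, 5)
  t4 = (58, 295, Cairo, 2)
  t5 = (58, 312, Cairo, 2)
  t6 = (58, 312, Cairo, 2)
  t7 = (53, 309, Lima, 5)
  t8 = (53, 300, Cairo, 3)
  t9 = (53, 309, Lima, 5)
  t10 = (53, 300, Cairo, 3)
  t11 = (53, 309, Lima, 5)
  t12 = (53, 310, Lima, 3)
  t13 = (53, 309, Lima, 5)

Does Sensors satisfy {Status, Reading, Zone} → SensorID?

(Status=53, Reading=Lima, Zone=3): rows 1, 2, 12 → SensorID = 310, 310, 310 ✓
(Status=53, Reading=Lima, Zone=5): rows 3, 7, 9, 11, 13 → SensorID = 309, 309, 309, 309, 309 ✓
(Status=58, Reading=Cairo, Zone=2): rows 4, 5, 6 → SensorID takes values {295, 312} — violation
(Status=53, Reading=Cairo, Zone=3): rows 8, 10 → SensorID = 300, 300 ✓
Two rows agree on {Status, Reading, Zone} but differ on SensorID, so {Status, Reading, Zone} → SensorID does not hold.

No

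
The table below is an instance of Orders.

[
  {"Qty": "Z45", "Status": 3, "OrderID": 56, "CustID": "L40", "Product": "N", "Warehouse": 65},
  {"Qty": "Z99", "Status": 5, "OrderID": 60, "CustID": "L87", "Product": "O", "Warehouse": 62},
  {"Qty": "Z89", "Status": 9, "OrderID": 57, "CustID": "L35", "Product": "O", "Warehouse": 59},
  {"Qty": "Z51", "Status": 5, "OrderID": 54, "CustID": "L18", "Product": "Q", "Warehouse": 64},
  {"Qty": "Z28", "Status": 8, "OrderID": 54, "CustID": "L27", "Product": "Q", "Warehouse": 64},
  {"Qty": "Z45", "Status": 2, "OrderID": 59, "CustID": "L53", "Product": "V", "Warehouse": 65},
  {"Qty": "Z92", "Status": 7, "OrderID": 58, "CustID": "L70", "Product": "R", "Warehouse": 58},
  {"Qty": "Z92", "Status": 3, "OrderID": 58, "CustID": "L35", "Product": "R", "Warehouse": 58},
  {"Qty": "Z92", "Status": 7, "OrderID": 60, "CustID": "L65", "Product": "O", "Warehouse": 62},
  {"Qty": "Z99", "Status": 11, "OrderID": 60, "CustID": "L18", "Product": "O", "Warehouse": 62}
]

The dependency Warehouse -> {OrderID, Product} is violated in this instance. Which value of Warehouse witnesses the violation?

Warehouse=65: 2 rows → {OrderID,Product} takes values {(56, N), (59, V)} — violation
Warehouse=62: 3 rows → {OrderID,Product} = (60, O), (60, O), (60, O) ✓
Warehouse=59: 1 row → {OrderID,Product} = (57, O) ✓
Warehouse=64: 2 rows → {OrderID,Product} = (54, Q), (54, Q) ✓
Warehouse=58: 2 rows → {OrderID,Product} = (58, R), (58, R) ✓
The only Warehouse value with inconsistent RHS is Warehouse=65.

65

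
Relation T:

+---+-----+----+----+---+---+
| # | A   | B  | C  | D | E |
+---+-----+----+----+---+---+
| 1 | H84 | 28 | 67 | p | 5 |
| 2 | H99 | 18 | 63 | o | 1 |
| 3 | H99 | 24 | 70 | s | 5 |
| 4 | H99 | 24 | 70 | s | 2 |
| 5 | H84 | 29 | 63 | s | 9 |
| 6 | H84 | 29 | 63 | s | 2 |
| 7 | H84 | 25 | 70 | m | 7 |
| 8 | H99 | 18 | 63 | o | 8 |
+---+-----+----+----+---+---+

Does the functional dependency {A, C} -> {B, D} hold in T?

(A=H84, C=67): row 1 → {B,D} = (28, p) ✓
(A=H99, C=63): rows 2, 8 → {B,D} = (18, o), (18, o) ✓
(A=H99, C=70): rows 3, 4 → {B,D} = (24, s), (24, s) ✓
(A=H84, C=63): rows 5, 6 → {B,D} = (29, s), (29, s) ✓
(A=H84, C=70): row 7 → {B,D} = (25, m) ✓
Every {A, C} value is associated with a single {B, D} value, so {A, C} -> {B, D} holds.

Yes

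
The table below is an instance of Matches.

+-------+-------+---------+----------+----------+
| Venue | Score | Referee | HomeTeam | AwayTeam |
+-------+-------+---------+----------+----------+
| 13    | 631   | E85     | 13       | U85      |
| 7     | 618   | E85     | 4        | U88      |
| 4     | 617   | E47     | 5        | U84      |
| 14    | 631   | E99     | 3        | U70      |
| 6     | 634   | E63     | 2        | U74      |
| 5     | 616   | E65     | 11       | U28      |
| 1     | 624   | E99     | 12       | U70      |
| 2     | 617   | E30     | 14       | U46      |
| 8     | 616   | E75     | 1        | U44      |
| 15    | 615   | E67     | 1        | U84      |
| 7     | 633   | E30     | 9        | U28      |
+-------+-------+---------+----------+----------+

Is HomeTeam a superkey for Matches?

No

Two distinct rows share HomeTeam=1, so HomeTeam does not determine every attribute — not a superkey.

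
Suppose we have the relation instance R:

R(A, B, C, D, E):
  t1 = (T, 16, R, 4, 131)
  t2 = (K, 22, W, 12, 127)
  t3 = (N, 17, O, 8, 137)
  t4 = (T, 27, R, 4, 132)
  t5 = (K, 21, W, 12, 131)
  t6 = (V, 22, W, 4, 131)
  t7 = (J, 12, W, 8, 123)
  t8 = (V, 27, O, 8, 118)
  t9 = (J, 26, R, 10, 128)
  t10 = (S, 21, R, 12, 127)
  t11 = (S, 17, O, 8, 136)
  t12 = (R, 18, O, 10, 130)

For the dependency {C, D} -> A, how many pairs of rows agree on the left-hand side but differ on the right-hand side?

(C=R, D=4): all 2 rows agree on A — 0 pairs.
(C=W, D=12): all 2 rows agree on A — 0 pairs.
(C=O, D=8): violating pairs (3,8), (3,11), (8,11) — 3 pairs.

3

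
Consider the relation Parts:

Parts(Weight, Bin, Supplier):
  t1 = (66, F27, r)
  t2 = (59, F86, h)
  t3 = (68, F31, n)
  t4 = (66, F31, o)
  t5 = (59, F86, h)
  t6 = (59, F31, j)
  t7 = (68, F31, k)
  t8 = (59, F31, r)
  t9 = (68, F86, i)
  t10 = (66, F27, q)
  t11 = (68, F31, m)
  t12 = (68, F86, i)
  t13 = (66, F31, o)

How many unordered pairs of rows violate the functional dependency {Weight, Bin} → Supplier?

5

(Weight=66, Bin=F27): violating pairs (1,10) — 1 pair.
(Weight=59, Bin=F86): all 2 rows agree on Supplier — 0 pairs.
(Weight=68, Bin=F31): violating pairs (3,7), (3,11), (7,11) — 3 pairs.
(Weight=66, Bin=F31): all 2 rows agree on Supplier — 0 pairs.
(Weight=59, Bin=F31): violating pairs (6,8) — 1 pair.
(Weight=68, Bin=F86): all 2 rows agree on Supplier — 0 pairs.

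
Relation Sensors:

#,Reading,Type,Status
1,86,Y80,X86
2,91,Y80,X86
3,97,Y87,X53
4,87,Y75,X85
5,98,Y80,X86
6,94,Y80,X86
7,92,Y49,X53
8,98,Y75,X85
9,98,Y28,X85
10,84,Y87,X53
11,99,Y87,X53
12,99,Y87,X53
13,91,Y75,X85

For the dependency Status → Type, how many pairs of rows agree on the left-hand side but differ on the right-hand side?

Status=X86: all 4 rows agree on Type — 0 pairs.
Status=X53: violating pairs (3,7), (7,10), (7,11), (7,12) — 4 pairs.
Status=X85: violating pairs (4,9), (8,9), (9,13) — 3 pairs.

7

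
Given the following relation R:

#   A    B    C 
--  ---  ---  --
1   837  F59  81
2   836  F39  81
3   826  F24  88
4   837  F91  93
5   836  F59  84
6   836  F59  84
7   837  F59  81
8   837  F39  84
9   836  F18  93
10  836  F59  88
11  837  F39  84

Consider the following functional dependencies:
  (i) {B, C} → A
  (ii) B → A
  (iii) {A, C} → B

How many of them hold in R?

2

(i) {B, C} → A: every LHS value maps to a single RHS value — holds.
(ii) B → A: B=F59: rows 1, 5, 6, 7, 10 → A takes values {837, 836} — violation; B=F39: rows 2, 8, 11 → A takes values {836, 837} — violation — fails.
(iii) {A, C} → B: every LHS value maps to a single RHS value — holds.
2 of the 3 dependencies hold.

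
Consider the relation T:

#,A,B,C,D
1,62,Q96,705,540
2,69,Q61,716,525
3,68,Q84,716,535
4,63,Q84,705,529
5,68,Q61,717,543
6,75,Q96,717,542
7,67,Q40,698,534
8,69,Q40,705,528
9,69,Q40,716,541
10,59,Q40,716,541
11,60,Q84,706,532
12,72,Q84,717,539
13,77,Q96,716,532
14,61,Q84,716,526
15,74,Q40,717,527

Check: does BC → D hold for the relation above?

No

(B=Q96, C=705): row 1 → D = 540 ✓
(B=Q61, C=716): row 2 → D = 525 ✓
(B=Q84, C=716): rows 3, 14 → D takes values {535, 526} — violation
(B=Q84, C=705): row 4 → D = 529 ✓
(B=Q61, C=717): row 5 → D = 543 ✓
(B=Q96, C=717): row 6 → D = 542 ✓
(B=Q40, C=698): row 7 → D = 534 ✓
(B=Q40, C=705): row 8 → D = 528 ✓
(B=Q40, C=716): rows 9, 10 → D = 541, 541 ✓
(B=Q84, C=706): row 11 → D = 532 ✓
(B=Q84, C=717): row 12 → D = 539 ✓
(B=Q96, C=716): row 13 → D = 532 ✓
(B=Q40, C=717): row 15 → D = 527 ✓
Two rows agree on BC but differ on D, so BC → D does not hold.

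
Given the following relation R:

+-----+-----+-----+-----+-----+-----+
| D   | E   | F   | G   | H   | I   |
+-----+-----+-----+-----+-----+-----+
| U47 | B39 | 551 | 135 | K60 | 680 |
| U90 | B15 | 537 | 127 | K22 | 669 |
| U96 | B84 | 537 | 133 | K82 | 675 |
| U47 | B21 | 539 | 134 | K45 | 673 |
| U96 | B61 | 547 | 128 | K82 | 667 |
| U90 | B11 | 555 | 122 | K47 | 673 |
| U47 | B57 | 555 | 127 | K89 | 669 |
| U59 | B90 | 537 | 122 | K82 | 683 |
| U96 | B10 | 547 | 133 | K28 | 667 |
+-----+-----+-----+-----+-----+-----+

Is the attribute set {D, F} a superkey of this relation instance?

No

Two distinct rows share (D=U96, F=547), so {D, F} does not determine every attribute — not a superkey.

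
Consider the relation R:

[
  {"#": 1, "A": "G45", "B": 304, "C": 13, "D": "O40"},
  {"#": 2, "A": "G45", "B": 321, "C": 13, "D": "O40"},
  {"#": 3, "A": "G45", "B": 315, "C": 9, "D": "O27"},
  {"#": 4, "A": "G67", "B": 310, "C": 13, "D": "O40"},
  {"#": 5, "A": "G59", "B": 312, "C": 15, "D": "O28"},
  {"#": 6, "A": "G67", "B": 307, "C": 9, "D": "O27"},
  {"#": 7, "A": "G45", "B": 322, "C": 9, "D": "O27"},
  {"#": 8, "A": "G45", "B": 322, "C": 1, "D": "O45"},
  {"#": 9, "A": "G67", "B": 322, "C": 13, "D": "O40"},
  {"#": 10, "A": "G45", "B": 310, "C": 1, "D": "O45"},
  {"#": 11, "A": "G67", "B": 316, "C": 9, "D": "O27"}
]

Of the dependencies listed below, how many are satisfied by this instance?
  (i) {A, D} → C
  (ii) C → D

(i) {A, D} → C: every LHS value maps to a single RHS value — holds.
(ii) C → D: every LHS value maps to a single RHS value — holds.
2 of the 2 dependencies hold.

2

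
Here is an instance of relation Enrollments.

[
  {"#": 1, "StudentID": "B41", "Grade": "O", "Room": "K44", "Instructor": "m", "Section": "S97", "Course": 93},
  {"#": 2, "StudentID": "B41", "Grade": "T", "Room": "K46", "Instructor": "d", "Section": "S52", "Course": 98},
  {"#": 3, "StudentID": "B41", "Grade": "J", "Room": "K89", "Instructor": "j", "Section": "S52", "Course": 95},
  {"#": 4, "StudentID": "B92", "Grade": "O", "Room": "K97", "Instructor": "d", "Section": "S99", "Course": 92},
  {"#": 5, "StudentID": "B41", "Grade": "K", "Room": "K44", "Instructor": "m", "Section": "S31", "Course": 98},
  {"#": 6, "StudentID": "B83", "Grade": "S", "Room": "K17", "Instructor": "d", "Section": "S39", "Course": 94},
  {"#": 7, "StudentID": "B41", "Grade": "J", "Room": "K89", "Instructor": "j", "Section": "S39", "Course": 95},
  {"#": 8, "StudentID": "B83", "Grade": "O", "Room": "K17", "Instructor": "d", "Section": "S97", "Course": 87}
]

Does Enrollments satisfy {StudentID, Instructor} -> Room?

(StudentID=B41, Instructor=m): rows 1, 5 → Room = K44, K44 ✓
(StudentID=B41, Instructor=d): row 2 → Room = K46 ✓
(StudentID=B41, Instructor=j): rows 3, 7 → Room = K89, K89 ✓
(StudentID=B92, Instructor=d): row 4 → Room = K97 ✓
(StudentID=B83, Instructor=d): rows 6, 8 → Room = K17, K17 ✓
Every {StudentID, Instructor} value is associated with a single Room value, so {StudentID, Instructor} -> Room holds.

Yes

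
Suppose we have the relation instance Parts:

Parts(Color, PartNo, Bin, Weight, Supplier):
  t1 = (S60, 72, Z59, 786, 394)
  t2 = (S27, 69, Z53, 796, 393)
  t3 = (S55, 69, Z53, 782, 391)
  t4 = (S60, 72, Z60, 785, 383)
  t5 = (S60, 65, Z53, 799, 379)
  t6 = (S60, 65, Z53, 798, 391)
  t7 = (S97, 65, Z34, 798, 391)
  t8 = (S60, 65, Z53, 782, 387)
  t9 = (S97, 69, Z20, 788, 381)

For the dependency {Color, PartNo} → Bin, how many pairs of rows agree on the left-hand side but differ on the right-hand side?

1

(Color=S60, PartNo=72): violating pairs (1,4) — 1 pair.
(Color=S60, PartNo=65): all 3 rows agree on Bin — 0 pairs.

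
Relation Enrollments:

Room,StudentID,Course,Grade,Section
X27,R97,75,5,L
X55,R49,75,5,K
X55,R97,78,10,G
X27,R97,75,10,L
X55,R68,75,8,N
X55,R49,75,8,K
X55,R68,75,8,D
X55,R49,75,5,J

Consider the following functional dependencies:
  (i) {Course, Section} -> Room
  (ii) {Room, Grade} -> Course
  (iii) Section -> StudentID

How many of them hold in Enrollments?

(i) {Course, Section} -> Room: every LHS value maps to a single RHS value — holds.
(ii) {Room, Grade} -> Course: every LHS value maps to a single RHS value — holds.
(iii) Section -> StudentID: every LHS value maps to a single RHS value — holds.
3 of the 3 dependencies hold.

3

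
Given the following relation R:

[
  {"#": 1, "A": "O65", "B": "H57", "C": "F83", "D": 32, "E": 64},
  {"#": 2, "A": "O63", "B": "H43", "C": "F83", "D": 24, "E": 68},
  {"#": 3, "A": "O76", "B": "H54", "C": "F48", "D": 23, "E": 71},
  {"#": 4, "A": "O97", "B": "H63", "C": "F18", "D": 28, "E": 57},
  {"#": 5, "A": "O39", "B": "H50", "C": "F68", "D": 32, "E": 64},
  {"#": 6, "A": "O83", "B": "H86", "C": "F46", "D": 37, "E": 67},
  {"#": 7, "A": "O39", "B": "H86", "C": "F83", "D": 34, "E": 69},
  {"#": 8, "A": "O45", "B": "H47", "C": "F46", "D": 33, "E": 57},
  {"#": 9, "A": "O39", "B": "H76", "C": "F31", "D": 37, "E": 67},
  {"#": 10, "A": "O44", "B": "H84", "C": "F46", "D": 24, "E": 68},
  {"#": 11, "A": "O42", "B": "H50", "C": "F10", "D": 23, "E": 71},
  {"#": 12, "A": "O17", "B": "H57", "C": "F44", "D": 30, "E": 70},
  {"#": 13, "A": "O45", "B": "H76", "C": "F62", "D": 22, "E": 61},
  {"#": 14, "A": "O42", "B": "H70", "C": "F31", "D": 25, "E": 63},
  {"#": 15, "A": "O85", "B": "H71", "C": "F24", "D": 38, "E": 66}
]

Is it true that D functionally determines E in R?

D=32: rows 1, 5 → E = 64, 64 ✓
D=24: rows 2, 10 → E = 68, 68 ✓
D=23: rows 3, 11 → E = 71, 71 ✓
D=28: row 4 → E = 57 ✓
D=37: rows 6, 9 → E = 67, 67 ✓
D=34: row 7 → E = 69 ✓
D=33: row 8 → E = 57 ✓
D=30: row 12 → E = 70 ✓
D=22: row 13 → E = 61 ✓
D=25: row 14 → E = 63 ✓
D=38: row 15 → E = 66 ✓
Every D value is associated with a single E value, so D -> E holds.

Yes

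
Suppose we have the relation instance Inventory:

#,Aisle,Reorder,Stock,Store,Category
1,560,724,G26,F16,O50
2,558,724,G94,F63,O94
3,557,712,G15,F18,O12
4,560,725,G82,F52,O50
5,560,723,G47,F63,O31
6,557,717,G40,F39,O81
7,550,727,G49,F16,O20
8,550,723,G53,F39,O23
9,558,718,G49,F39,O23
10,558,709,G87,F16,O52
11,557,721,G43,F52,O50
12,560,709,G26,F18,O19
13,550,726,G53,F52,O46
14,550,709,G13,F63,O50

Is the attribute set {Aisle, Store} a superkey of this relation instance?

All 14 rows have distinct {Aisle, Store} values, so {Aisle, Store} → (all attributes) holds and {Aisle, Store} is a superkey.

Yes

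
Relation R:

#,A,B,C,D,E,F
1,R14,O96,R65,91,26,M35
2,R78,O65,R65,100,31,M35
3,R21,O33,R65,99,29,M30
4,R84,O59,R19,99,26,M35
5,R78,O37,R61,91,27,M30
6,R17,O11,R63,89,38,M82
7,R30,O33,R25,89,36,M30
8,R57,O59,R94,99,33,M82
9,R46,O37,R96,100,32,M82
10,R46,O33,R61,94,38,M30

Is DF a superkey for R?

Yes

All 10 rows have distinct DF values, so DF → (all attributes) holds and DF is a superkey.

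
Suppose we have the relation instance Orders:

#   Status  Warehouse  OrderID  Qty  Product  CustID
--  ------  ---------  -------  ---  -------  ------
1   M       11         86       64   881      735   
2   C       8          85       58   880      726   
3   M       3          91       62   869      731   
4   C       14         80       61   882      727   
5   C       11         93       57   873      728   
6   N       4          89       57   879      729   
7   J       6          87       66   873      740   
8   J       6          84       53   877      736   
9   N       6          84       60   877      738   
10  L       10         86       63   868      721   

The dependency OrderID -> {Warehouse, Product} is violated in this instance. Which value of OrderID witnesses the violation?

86

OrderID=86: rows 1, 10 → {Warehouse,Product} takes values {(11, 881), (10, 868)} — violation
OrderID=85: row 2 → {Warehouse,Product} = (8, 880) ✓
OrderID=91: row 3 → {Warehouse,Product} = (3, 869) ✓
OrderID=80: row 4 → {Warehouse,Product} = (14, 882) ✓
OrderID=93: row 5 → {Warehouse,Product} = (11, 873) ✓
OrderID=89: row 6 → {Warehouse,Product} = (4, 879) ✓
OrderID=87: row 7 → {Warehouse,Product} = (6, 873) ✓
OrderID=84: rows 8, 9 → {Warehouse,Product} = (6, 877), (6, 877) ✓
The only OrderID value with inconsistent RHS is OrderID=86.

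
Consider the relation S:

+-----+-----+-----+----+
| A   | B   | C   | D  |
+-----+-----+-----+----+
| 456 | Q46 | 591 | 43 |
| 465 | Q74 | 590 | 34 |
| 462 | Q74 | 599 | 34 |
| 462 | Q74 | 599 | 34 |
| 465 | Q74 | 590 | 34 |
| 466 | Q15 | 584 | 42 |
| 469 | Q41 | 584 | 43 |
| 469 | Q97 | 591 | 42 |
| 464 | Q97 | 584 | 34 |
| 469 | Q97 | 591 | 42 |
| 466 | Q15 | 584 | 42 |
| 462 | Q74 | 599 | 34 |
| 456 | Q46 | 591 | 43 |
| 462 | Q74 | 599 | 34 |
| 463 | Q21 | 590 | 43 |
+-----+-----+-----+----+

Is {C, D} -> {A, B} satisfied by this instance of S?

(C=591, D=43): 2 rows → {A,B} = (456, Q46), (456, Q46) ✓
(C=590, D=34): 2 rows → {A,B} = (465, Q74), (465, Q74) ✓
(C=599, D=34): 4 rows → {A,B} = (462, Q74), (462, Q74), (462, Q74), (462, Q74) ✓
(C=584, D=42): 2 rows → {A,B} = (466, Q15), (466, Q15) ✓
(C=584, D=43): 1 row → {A,B} = (469, Q41) ✓
(C=591, D=42): 2 rows → {A,B} = (469, Q97), (469, Q97) ✓
(C=584, D=34): 1 row → {A,B} = (464, Q97) ✓
(C=590, D=43): 1 row → {A,B} = (463, Q21) ✓
Every {C, D} value is associated with a single {A, B} value, so {C, D} -> {A, B} holds.

Yes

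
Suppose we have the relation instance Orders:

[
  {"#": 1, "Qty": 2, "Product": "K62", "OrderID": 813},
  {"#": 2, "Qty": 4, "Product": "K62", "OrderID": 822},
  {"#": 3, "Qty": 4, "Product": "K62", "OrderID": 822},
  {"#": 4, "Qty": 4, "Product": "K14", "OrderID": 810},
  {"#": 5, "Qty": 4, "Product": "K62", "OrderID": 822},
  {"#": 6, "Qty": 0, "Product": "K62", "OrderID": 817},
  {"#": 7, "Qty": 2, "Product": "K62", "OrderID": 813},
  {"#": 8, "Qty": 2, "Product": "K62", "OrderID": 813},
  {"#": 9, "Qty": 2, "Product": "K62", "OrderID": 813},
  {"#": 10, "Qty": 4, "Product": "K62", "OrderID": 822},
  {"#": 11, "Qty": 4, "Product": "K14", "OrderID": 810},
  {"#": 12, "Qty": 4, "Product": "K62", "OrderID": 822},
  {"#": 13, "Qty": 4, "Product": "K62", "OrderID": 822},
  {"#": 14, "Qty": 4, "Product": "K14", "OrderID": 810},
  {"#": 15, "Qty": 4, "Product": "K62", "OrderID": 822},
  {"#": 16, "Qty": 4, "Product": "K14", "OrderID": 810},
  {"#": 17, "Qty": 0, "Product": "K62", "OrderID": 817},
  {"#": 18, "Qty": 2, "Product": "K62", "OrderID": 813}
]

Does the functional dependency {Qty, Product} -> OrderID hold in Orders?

(Qty=2, Product=K62): rows 1, 7, 8, 9, 18 → OrderID = 813, 813, 813, 813, 813 ✓
(Qty=4, Product=K62): rows 2, 3, 5, 10, 12, 13, 15 → OrderID = 822, 822, 822, 822, 822, 822, 822 ✓
(Qty=4, Product=K14): rows 4, 11, 14, 16 → OrderID = 810, 810, 810, 810 ✓
(Qty=0, Product=K62): rows 6, 17 → OrderID = 817, 817 ✓
Every {Qty, Product} value is associated with a single OrderID value, so {Qty, Product} -> OrderID holds.

Yes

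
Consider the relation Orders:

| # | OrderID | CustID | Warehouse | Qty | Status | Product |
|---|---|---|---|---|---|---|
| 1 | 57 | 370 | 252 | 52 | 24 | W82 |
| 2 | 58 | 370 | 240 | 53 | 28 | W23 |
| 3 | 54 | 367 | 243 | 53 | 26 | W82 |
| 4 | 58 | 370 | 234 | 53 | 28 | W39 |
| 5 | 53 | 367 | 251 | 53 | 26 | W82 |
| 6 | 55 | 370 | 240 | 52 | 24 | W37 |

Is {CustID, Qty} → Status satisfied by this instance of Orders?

(CustID=370, Qty=52): rows 1, 6 → Status = 24, 24 ✓
(CustID=370, Qty=53): rows 2, 4 → Status = 28, 28 ✓
(CustID=367, Qty=53): rows 3, 5 → Status = 26, 26 ✓
Every {CustID, Qty} value is associated with a single Status value, so {CustID, Qty} → Status holds.

Yes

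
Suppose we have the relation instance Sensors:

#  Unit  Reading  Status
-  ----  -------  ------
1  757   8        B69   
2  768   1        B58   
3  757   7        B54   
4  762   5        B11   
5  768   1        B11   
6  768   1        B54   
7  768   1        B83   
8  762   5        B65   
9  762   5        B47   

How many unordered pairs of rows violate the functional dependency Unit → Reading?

1

Unit=757: violating pairs (1,3) — 1 pair.
Unit=768: all 4 rows agree on Reading — 0 pairs.
Unit=762: all 3 rows agree on Reading — 0 pairs.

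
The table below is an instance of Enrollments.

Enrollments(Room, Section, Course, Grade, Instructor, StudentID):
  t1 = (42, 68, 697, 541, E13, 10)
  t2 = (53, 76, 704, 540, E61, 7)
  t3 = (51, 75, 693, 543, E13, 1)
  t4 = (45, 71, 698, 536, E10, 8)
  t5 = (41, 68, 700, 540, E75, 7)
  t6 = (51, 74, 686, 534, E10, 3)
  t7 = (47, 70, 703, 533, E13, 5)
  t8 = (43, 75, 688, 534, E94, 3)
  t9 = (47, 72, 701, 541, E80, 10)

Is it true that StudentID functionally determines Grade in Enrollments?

Yes

StudentID=10: rows 1, 9 → Grade = 541, 541 ✓
StudentID=7: rows 2, 5 → Grade = 540, 540 ✓
StudentID=1: row 3 → Grade = 543 ✓
StudentID=8: row 4 → Grade = 536 ✓
StudentID=3: rows 6, 8 → Grade = 534, 534 ✓
StudentID=5: row 7 → Grade = 533 ✓
Every StudentID value is associated with a single Grade value, so StudentID -> Grade holds.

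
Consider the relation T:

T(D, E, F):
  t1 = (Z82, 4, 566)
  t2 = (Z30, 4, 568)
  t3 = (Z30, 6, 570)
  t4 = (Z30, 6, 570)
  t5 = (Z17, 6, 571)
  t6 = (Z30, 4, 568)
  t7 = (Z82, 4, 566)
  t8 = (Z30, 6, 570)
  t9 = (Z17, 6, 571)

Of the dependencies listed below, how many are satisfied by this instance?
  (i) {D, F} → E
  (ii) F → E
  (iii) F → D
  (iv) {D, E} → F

(i) {D, F} → E: every LHS value maps to a single RHS value — holds.
(ii) F → E: every LHS value maps to a single RHS value — holds.
(iii) F → D: every LHS value maps to a single RHS value — holds.
(iv) {D, E} → F: every LHS value maps to a single RHS value — holds.
4 of the 4 dependencies hold.

4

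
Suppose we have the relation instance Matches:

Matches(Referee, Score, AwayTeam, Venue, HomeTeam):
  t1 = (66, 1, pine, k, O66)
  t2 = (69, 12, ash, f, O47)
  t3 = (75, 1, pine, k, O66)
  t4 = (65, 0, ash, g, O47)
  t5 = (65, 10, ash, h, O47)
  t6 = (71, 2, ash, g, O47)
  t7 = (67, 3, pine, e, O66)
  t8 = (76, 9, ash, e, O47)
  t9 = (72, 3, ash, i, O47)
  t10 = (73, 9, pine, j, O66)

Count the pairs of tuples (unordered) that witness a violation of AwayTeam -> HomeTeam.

0

AwayTeam=pine: all 4 rows agree on HomeTeam — 0 pairs.
AwayTeam=ash: all 6 rows agree on HomeTeam — 0 pairs.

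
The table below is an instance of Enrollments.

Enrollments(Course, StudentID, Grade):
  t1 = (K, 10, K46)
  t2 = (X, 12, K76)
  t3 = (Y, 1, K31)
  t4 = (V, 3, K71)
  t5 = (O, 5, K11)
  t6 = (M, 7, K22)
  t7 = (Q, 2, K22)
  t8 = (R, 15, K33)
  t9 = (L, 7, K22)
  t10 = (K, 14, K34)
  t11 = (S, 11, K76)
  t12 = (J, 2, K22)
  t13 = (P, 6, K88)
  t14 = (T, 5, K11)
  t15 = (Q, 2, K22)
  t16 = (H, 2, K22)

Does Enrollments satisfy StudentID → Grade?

Yes

StudentID=10: row 1 → Grade = K46 ✓
StudentID=12: row 2 → Grade = K76 ✓
StudentID=1: row 3 → Grade = K31 ✓
StudentID=3: row 4 → Grade = K71 ✓
StudentID=5: rows 5, 14 → Grade = K11, K11 ✓
StudentID=7: rows 6, 9 → Grade = K22, K22 ✓
StudentID=2: rows 7, 12, 15, 16 → Grade = K22, K22, K22, K22 ✓
StudentID=15: row 8 → Grade = K33 ✓
StudentID=14: row 10 → Grade = K34 ✓
StudentID=11: row 11 → Grade = K76 ✓
StudentID=6: row 13 → Grade = K88 ✓
Every StudentID value is associated with a single Grade value, so StudentID → Grade holds.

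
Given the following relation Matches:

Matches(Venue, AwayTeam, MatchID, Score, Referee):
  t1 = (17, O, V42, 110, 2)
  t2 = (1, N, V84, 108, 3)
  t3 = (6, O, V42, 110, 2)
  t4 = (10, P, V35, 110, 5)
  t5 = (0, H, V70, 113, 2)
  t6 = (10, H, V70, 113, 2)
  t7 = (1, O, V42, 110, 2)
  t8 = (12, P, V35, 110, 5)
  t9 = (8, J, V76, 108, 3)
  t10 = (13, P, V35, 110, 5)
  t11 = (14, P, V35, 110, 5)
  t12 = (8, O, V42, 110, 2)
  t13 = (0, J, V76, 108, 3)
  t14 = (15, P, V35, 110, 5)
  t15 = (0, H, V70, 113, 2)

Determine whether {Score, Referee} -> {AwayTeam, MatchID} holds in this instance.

No

(Score=110, Referee=2): rows 1, 3, 7, 12 → {AwayTeam,MatchID} = (O, V42), (O, V42), (O, V42), (O, V42) ✓
(Score=108, Referee=3): rows 2, 9, 13 → {AwayTeam,MatchID} takes values {(N, V84), (J, V76)} — violation
(Score=110, Referee=5): rows 4, 8, 10, 11, 14 → {AwayTeam,MatchID} = (P, V35), (P, V35), (P, V35), (P, V35), (P, V35) ✓
(Score=113, Referee=2): rows 5, 6, 15 → {AwayTeam,MatchID} = (H, V70), (H, V70), (H, V70) ✓
Two rows agree on {Score, Referee} but differ on {AwayTeam, MatchID}, so {Score, Referee} -> {AwayTeam, MatchID} does not hold.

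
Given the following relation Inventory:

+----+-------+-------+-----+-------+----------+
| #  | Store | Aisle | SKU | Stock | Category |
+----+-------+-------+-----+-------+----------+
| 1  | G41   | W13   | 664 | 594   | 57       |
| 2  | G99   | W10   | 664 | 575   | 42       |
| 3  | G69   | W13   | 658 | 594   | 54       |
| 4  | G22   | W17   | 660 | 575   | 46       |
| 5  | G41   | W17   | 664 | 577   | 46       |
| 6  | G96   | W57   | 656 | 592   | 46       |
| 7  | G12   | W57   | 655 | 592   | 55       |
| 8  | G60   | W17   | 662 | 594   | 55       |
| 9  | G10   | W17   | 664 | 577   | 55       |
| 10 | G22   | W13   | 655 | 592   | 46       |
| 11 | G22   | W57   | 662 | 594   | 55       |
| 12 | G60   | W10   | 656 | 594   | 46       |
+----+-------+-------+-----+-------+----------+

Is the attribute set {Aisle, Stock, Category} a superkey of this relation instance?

Yes

All 12 rows have distinct {Aisle, Stock, Category} values, so {Aisle, Stock, Category} → (all attributes) holds and {Aisle, Stock, Category} is a superkey.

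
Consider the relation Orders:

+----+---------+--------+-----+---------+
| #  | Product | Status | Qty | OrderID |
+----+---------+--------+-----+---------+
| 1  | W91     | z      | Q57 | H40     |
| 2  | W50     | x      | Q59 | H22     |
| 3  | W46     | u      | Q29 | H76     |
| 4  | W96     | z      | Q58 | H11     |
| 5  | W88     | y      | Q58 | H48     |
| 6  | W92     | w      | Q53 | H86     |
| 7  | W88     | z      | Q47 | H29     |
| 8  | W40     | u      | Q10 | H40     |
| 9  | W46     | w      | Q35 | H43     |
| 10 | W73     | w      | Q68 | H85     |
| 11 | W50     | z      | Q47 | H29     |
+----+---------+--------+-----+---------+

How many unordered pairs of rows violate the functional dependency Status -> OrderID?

9

Status=z: violating pairs (1,4), (1,7), (1,11), (4,7), (4,11) — 5 pairs.
Status=u: violating pairs (3,8) — 1 pair.
Status=w: violating pairs (6,9), (6,10), (9,10) — 3 pairs.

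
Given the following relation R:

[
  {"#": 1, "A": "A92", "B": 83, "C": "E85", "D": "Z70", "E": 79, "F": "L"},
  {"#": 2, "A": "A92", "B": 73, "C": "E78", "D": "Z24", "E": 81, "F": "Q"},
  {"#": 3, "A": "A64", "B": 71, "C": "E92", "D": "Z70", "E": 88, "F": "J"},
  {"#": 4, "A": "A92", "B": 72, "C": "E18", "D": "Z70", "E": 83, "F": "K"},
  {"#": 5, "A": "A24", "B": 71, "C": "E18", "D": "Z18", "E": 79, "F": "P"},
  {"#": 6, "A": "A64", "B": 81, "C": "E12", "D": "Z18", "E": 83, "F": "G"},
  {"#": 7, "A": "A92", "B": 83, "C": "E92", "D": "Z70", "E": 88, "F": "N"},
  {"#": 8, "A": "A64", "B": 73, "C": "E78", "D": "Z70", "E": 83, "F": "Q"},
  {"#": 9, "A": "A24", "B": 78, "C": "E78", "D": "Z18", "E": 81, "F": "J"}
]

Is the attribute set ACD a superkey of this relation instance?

Yes

All 9 rows have distinct ACD values, so ACD → (all attributes) holds and ACD is a superkey.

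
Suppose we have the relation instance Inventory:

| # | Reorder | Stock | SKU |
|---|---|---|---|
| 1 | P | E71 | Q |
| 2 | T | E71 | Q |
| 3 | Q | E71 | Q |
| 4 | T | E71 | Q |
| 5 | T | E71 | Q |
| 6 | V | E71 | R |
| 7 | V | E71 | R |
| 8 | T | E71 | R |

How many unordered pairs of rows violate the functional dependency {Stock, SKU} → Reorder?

9

(Stock=E71, SKU=Q): violating pairs (1,2), (1,3), (1,4), (1,5), (2,3), (3,4), (3,5) — 7 pairs.
(Stock=E71, SKU=R): violating pairs (6,8), (7,8) — 2 pairs.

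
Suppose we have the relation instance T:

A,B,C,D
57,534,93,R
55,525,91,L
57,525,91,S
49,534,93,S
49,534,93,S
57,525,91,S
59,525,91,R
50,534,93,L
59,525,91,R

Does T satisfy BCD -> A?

Yes

(B=534, C=93, D=R): 1 row → A = 57 ✓
(B=525, C=91, D=L): 1 row → A = 55 ✓
(B=525, C=91, D=S): 2 rows → A = 57, 57 ✓
(B=534, C=93, D=S): 2 rows → A = 49, 49 ✓
(B=525, C=91, D=R): 2 rows → A = 59, 59 ✓
(B=534, C=93, D=L): 1 row → A = 50 ✓
Every BCD value is associated with a single A value, so BCD -> A holds.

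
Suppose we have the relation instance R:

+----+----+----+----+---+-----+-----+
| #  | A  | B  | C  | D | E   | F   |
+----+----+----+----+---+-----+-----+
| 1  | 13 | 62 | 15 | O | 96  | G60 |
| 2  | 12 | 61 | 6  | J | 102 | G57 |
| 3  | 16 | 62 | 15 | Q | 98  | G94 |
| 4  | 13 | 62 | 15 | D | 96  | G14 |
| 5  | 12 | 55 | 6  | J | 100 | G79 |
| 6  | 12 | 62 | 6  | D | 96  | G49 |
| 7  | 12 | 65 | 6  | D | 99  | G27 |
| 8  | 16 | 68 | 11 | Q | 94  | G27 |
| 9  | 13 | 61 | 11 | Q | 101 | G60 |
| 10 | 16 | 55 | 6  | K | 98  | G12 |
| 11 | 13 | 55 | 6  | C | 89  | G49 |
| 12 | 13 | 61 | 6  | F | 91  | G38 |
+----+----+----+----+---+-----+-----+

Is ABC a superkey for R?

Rows 1 and 4 have the same ABC value (A=13, B=62, C=15) but are distinct tuples, so ABC does not determine every attribute — not a superkey.

No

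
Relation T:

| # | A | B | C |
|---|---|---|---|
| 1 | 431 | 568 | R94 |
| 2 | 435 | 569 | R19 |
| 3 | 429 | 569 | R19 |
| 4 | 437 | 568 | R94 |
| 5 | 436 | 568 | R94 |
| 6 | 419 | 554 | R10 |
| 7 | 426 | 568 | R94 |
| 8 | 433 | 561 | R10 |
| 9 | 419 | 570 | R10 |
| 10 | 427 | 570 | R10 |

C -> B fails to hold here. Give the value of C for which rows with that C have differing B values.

R10

C=R94: rows 1, 4, 5, 7 → B = 568, 568, 568, 568 ✓
C=R19: rows 2, 3 → B = 569, 569 ✓
C=R10: rows 6, 8, 9, 10 → B takes values {554, 561, 570} — violation
The only C value with inconsistent B is C=R10.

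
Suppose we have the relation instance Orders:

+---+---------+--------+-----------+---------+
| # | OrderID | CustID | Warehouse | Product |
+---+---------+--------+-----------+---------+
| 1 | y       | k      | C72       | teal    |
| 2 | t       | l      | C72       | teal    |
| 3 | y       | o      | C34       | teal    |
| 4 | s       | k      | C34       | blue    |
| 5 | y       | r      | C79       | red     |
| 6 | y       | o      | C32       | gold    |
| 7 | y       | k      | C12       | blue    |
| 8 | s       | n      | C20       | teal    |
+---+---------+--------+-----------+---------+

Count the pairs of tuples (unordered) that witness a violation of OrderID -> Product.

OrderID=y: violating pairs (1,5), (1,6), (1,7), (3,5), (3,6), (3,7), (5,6), (5,7), (6,7) — 9 pairs.
OrderID=s: violating pairs (4,8) — 1 pair.

10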